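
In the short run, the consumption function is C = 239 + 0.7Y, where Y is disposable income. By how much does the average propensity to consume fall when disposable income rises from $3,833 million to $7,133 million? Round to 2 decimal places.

At Y = 3833: C = 239 + 0.7(3833) = 2922.1, APC = 2922.1/3833 = 0.762
At Y = 7133: C = 5232.1, APC = 5232.1/7133 = 0.734
Fall in APC = 0.762 − 0.734 = 0.028 ≈ 0.03

ΔAPC = 0.03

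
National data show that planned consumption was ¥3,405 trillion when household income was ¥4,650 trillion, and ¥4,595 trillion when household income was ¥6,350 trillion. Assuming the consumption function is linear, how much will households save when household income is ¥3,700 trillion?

MPC = (4595 − 3405)/(6350 − 4650) = 1190/1700 = 0.7
a = 3405 − 0.7(4650) = 3405 − 3255 = 150
C = 150 + 0.7(3700) = 2740
S = 3700 − 2740 = 960

S = 960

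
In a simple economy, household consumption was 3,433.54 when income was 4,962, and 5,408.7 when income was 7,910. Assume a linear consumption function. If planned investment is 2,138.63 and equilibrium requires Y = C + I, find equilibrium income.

MPC = (5408.7 − 3433.54)/(7910 − 4962) = 1975.16/2948 = 0.67
a = 3433.54 − 0.67(4962) = 109
Equilibrium: Y = 109 + 0.67Y + 2138.63
0.33Y = 2247.63, so Y = 2247.63/0.33 = 6811

Y = 6811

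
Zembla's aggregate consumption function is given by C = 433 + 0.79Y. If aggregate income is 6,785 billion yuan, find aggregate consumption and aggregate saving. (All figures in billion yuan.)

C = 433 + 0.79(6785) = 433 + 5360.15 = 5793.15
S = Y − C = 6785 − 5793.15 = 991.85

C = 5793.15; S = 991.85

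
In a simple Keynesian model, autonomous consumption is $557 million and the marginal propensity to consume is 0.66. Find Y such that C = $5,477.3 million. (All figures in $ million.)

Y = 7455

557 + 0.66Y = 5477.3
0.66Y = 4920.3, so Y = 4920.3/0.66 = 7455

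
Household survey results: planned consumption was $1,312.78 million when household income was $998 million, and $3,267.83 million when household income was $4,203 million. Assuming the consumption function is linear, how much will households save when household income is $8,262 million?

MPC = (3267.83 − 1312.78)/(4203 − 998) = 1955.05/3205 = 0.61
a = 1312.78 − 0.61(998) = 1312.78 − 608.78 = 704
C = 704 + 0.61(8262) = 5743.82
S = 8262 − 5743.82 = 2518.18

S = 2518.18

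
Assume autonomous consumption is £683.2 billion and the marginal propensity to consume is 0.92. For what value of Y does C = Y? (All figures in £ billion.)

At break-even, C = Y: 683.2 + 0.92Y = Y
0.08Y = 683.2, so Y = 683.2/0.08 = 8540

Y = 8540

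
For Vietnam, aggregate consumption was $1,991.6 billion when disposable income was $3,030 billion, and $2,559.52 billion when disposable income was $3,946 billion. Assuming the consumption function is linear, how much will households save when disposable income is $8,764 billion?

S = 3217.32

MPC = (2559.52 − 1991.6)/(3946 − 3030) = 567.92/916 = 0.62
a = 1991.6 − 0.62(3030) = 1991.6 − 1878.6 = 113
C = 113 + 0.62(8764) = 5546.68
S = 8764 − 5546.68 = 3217.32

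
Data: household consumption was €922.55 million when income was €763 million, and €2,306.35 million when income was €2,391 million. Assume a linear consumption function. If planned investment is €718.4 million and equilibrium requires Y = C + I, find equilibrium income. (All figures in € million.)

Y = 6616

MPC = (2306.35 − 922.55)/(2391 − 763) = 1383.8/1628 = 0.85
a = 922.55 − 0.85(763) = 274
Equilibrium: Y = 274 + 0.85Y + 718.4
0.15Y = 992.4, so Y = 992.4/0.15 = 6616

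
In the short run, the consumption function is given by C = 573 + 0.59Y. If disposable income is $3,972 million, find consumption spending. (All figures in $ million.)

C = 2916.48

C = 573 + 0.59(3972) = 573 + 2343.48 = 2916.48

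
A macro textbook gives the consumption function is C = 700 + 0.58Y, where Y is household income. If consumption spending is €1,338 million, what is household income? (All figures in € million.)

Y = 1100

700 + 0.58Y = 1338
0.58Y = 638, so Y = 638/0.58 = 1100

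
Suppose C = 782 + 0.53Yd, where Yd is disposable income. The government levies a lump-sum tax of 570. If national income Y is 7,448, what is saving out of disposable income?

S = 2450.66

Yd = Y − T = 7448 − 570 = 6878
C = 782 + 0.53(6878) = 782 + 3645.34 = 4427.34
S = Yd − C = 6878 − 4427.34 = 2450.66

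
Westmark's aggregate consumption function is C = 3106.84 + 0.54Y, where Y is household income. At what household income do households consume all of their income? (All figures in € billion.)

At break-even, C = Y: 3106.84 + 0.54Y = Y
0.46Y = 3106.84, so Y = 3106.84/0.46 = 6754

Y = 6754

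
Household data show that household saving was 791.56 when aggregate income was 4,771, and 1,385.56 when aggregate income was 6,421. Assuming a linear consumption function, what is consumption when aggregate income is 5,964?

MPS = ΔS/ΔY = (1385.56 − 791.56)/(6421 − 4771) = 594/1650 = 0.36
MPC = 1 − MPS = 0.64
Autonomous saving = 791.56 − 0.36(4771) = -926, so a = 926
C = 926 + 0.64(5964) = 926 + 3816.96 = 4742.96

C = 4742.96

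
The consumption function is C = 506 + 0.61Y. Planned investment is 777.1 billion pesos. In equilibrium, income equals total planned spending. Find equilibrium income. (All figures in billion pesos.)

Y = C + I = 506 + 0.61Y + 777.1
Y − 0.61Y = 1283.1
0.39Y = 1283.1, so Y = 1283.1/0.39 = 3290

Y = 3290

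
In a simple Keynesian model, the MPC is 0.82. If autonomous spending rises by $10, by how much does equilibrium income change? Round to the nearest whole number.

The multiplier is 1/(1 − MPC) = 1/0.18.
ΔY = 10/0.18 = 55.56 ≈ 56

ΔY ≈ 56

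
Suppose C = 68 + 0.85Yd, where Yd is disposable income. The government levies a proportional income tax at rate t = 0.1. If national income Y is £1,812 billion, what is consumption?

Yd = (1 − 0.1)(1812) = 0.9(1812) = 1630.8
C = 68 + 0.85(1630.8) = 68 + 1386.18 = 1454.18

C = 1454.18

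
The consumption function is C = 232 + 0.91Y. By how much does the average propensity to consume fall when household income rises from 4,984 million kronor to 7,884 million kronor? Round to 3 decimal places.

ΔAPC = 0.017

At Y = 4984: C = 232 + 0.91(4984) = 4767.44, APC = 4767.44/4984 = 0.9565
At Y = 7884: C = 7406.44, APC = 7406.44/7884 = 0.9394
Fall in APC = 0.9565 − 0.9394 = 0.0171 ≈ 0.017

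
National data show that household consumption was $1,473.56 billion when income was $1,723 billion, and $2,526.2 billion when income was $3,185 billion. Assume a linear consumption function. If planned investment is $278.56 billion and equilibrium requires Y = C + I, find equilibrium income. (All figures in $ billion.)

Y = 1827

MPC = (2526.2 − 1473.56)/(3185 − 1723) = 1052.64/1462 = 0.72
a = 1473.56 − 0.72(1723) = 233
Equilibrium: Y = 233 + 0.72Y + 278.56
0.28Y = 511.56, so Y = 511.56/0.28 = 1827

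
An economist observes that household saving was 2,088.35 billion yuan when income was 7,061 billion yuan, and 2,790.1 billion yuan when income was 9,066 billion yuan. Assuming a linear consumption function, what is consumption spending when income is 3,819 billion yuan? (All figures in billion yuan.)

MPS = ΔS/ΔY = (2790.1 − 2088.35)/(9066 − 7061) = 701.75/2005 = 0.35
MPC = 1 − MPS = 0.65
Autonomous saving = 2088.35 − 0.35(7061) = -383, so a = 383
C = 383 + 0.65(3819) = 383 + 2482.35 = 2865.35

C = 2865.35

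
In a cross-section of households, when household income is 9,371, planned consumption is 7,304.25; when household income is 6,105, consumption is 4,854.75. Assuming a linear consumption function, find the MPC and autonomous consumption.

MPC = ΔC/ΔY = (7304.25 − 4854.75)/(9371 − 6105) = 2449.5/3266 = 0.75
a = C − MPC·Y = 4854.75 − 0.75(6105) = 4854.75 − 4578.75 = 276

MPC = 0.75; a = 276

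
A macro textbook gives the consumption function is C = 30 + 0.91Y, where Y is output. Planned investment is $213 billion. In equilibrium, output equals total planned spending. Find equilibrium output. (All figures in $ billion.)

Y = C + I = 30 + 0.91Y + 213
Y − 0.91Y = 243
0.09Y = 243, so Y = 243/0.09 = 2700

Y = 2700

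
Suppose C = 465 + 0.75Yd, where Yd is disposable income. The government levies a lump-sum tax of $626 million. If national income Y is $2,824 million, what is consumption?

Yd = Y − T = 2824 − 626 = 2198
C = 465 + 0.75(2198) = 465 + 1648.5 = 2113.5

C = 2113.5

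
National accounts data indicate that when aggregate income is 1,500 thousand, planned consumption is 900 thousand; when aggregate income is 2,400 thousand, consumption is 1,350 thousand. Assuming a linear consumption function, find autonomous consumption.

MPC = ΔC/ΔY = (1350 − 900)/(2400 − 1500) = 450/900 = 0.5
a = C − MPC·Y = 900 − 0.5(1500) = 900 − 750 = 150

a = 150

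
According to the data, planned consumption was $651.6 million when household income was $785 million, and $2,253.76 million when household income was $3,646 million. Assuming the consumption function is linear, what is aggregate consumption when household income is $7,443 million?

MPC = (2253.76 − 651.6)/(3646 − 785) = 1602.16/2861 = 0.56
a = 651.6 − 0.56(785) = 651.6 − 439.6 = 212
C = 212 + 0.56(7443) = 212 + 4168.08 = 4380.08

C = 4380.08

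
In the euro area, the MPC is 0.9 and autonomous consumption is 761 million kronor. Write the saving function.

S = Y − C = Y − (761 + 0.9Y) = -761 + (1 − 0.9)Y

S = -761 + 0.1Y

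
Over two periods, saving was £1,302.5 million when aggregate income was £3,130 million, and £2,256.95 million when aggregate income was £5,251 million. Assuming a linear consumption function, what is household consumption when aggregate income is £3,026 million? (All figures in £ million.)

C = 1770.3

MPS = ΔS/ΔY = (2256.95 − 1302.5)/(5251 − 3130) = 954.45/2121 = 0.45
MPC = 1 − MPS = 0.55
Autonomous saving = 1302.5 − 0.45(3130) = -106, so a = 106
C = 106 + 0.55(3026) = 106 + 1664.3 = 1770.3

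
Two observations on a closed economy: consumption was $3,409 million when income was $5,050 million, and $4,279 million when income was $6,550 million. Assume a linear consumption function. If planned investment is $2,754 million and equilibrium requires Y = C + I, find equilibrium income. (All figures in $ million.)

MPC = (4279 − 3409)/(6550 − 5050) = 870/1500 = 0.58
a = 3409 − 0.58(5050) = 480
Equilibrium: Y = 480 + 0.58Y + 2754
0.42Y = 3234, so Y = 3234/0.42 = 7700

Y = 7700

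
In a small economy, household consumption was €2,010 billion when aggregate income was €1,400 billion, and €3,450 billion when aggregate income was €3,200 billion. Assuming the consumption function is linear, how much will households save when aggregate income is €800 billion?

S = -730

MPC = (3450 − 2010)/(3200 − 1400) = 1440/1800 = 0.8
a = 2010 − 0.8(1400) = 2010 − 1120 = 890
C = 890 + 0.8(800) = 1530
S = 800 − 1530 = -730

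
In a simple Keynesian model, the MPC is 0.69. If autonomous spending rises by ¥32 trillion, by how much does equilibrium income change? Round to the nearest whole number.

The multiplier is 1/(1 − MPC) = 1/0.31.
ΔY = 32/0.31 = 103.23 ≈ 103

ΔY ≈ 103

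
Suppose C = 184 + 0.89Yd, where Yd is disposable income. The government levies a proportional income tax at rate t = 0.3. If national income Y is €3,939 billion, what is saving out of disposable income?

Yd = (1 − 0.3)(3939) = 0.7(3939) = 2757.3
C = 184 + 0.89(2757.3) = 184 + 2453.997 = 2637.997
S = Yd − C = 2757.3 − 2637.997 = 119.303

S = 119.303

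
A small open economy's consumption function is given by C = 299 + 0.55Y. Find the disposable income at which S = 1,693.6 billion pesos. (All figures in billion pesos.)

Y = 4428

S = Y − C = -299 + 0.45Y
-299 + 0.45Y = 1693.6, so 0.45Y = 1992.6 and Y = 4428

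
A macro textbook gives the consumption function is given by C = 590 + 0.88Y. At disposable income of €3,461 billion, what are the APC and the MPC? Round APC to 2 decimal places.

APC = 1.05; MPC = 0.88

MPC = 0.88 (the slope of the consumption function)
C = 590 + 0.88(3461) = 3635.68, so APC = 3635.68/3461 = 1.05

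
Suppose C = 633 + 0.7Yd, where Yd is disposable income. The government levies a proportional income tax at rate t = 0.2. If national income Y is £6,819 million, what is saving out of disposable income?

S = 1003.56

Yd = (1 − 0.2)(6819) = 0.8(6819) = 5455.2
C = 633 + 0.7(5455.2) = 633 + 3818.64 = 4451.64
S = Yd − C = 5455.2 − 4451.64 = 1003.56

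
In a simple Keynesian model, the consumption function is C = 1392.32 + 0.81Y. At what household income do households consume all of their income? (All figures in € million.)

Y = 7328

At break-even, C = Y: 1392.32 + 0.81Y = Y
0.19Y = 1392.32, so Y = 1392.32/0.19 = 7328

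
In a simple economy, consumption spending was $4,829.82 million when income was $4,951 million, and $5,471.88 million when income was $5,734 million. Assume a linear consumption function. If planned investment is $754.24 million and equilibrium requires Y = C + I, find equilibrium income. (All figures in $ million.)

Y = 8468

MPC = (5471.88 − 4829.82)/(5734 − 4951) = 642.06/783 = 0.82
a = 4829.82 − 0.82(4951) = 770
Equilibrium: Y = 770 + 0.82Y + 754.24
0.18Y = 1524.24, so Y = 1524.24/0.18 = 8468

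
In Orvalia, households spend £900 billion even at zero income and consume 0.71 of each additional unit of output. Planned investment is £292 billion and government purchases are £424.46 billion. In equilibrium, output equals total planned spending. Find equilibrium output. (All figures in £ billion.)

Y = 5574

Y = C + I + G = 900 + 0.71Y + 292 + 424.46
Y − 0.71Y = 1616.46
0.29Y = 1616.46, so Y = 1616.46/0.29 = 5574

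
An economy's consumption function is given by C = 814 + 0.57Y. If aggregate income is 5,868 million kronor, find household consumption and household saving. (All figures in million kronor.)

C = 4158.76; S = 1709.24

C = 814 + 0.57(5868) = 814 + 3344.76 = 4158.76
S = Y − C = 5868 − 4158.76 = 1709.24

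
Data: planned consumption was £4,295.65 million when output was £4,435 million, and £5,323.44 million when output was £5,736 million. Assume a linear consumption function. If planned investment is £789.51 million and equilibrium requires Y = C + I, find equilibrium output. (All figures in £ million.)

MPC = (5323.44 − 4295.65)/(5736 − 4435) = 1027.79/1301 = 0.79
a = 4295.65 − 0.79(4435) = 792
Equilibrium: Y = 792 + 0.79Y + 789.51
0.21Y = 1581.51, so Y = 1581.51/0.21 = 7531

Y = 7531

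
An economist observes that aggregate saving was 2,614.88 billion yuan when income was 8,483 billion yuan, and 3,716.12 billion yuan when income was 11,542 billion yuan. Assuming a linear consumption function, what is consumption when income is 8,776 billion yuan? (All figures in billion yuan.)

MPS = ΔS/ΔY = (3716.12 − 2614.88)/(11542 − 8483) = 1101.24/3059 = 0.36
MPC = 1 − MPS = 0.64
Autonomous saving = 2614.88 − 0.36(8483) = -439, so a = 439
C = 439 + 0.64(8776) = 439 + 5616.64 = 6055.64

C = 6055.64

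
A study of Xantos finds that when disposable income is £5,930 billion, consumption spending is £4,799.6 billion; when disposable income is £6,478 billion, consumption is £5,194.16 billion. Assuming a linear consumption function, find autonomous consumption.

a = 530

MPC = ΔC/ΔY = (5194.16 − 4799.6)/(6478 − 5930) = 394.56/548 = 0.72
a = C − MPC·Y = 4799.6 − 0.72(5930) = 4799.6 − 4269.6 = 530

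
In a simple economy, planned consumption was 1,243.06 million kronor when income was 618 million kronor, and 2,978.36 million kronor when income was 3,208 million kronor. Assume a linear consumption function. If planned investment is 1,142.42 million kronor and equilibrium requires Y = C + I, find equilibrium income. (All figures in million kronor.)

MPC = (2978.36 − 1243.06)/(3208 − 618) = 1735.3/2590 = 0.67
a = 1243.06 − 0.67(618) = 829
Equilibrium: Y = 829 + 0.67Y + 1142.42
0.33Y = 1971.42, so Y = 1971.42/0.33 = 5974

Y = 5974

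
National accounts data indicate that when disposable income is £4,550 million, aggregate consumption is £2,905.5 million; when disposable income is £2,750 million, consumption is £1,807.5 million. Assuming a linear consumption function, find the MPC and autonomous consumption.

MPC = 0.61; a = 130

MPC = ΔC/ΔY = (2905.5 − 1807.5)/(4550 − 2750) = 1098/1800 = 0.61
a = C − MPC·Y = 1807.5 − 0.61(2750) = 1807.5 − 1677.5 = 130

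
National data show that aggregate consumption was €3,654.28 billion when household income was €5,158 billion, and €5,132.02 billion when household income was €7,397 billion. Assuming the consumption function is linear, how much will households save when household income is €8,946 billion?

S = 2791.64

MPC = (5132.02 − 3654.28)/(7397 − 5158) = 1477.74/2239 = 0.66
a = 3654.28 − 0.66(5158) = 3654.28 − 3404.28 = 250
C = 250 + 0.66(8946) = 6154.36
S = 8946 − 6154.36 = 2791.64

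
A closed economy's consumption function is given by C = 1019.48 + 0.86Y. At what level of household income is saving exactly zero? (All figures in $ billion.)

Y = 7282

At break-even, C = Y: 1019.48 + 0.86Y = Y
0.14Y = 1019.48, so Y = 1019.48/0.14 = 7282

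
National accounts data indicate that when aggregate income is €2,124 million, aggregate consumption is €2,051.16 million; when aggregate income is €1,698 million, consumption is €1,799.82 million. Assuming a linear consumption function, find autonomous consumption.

MPC = ΔC/ΔY = (2051.16 − 1799.82)/(2124 − 1698) = 251.34/426 = 0.59
a = C − MPC·Y = 1799.82 − 0.59(1698) = 1799.82 − 1001.82 = 798

a = 798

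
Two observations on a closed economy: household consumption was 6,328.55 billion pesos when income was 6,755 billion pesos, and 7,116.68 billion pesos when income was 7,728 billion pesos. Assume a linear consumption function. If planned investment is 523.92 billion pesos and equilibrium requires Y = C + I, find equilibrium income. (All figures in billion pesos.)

MPC = (7116.68 − 6328.55)/(7728 − 6755) = 788.13/973 = 0.81
a = 6328.55 − 0.81(6755) = 857
Equilibrium: Y = 857 + 0.81Y + 523.92
0.19Y = 1380.92, so Y = 1380.92/0.19 = 7268

Y = 7268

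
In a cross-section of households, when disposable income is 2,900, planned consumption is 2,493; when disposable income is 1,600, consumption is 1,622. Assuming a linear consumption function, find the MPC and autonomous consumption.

MPC = ΔC/ΔY = (2493 − 1622)/(2900 − 1600) = 871/1300 = 0.67
a = C − MPC·Y = 1622 − 0.67(1600) = 1622 − 1072 = 550

MPC = 0.67; a = 550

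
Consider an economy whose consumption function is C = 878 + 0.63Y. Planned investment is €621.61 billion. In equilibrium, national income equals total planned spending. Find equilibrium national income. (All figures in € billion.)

Y = C + I = 878 + 0.63Y + 621.61
Y − 0.63Y = 1499.61
0.37Y = 1499.61, so Y = 1499.61/0.37 = 4053

Y = 4053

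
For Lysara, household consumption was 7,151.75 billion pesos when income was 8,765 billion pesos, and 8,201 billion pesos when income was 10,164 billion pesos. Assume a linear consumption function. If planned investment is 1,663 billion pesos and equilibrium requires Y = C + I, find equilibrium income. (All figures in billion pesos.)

Y = 8964

MPC = (8201 − 7151.75)/(10164 − 8765) = 1049.25/1399 = 0.75
a = 7151.75 − 0.75(8765) = 578
Equilibrium: Y = 578 + 0.75Y + 1663
0.25Y = 2241, so Y = 2241/0.25 = 8964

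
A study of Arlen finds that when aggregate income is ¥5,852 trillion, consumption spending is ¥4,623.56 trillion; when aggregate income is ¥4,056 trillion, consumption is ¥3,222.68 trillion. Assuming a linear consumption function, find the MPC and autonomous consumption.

MPC = ΔC/ΔY = (4623.56 − 3222.68)/(5852 − 4056) = 1400.88/1796 = 0.78
a = C − MPC·Y = 3222.68 − 0.78(4056) = 3222.68 − 3163.68 = 59

MPC = 0.78; a = 59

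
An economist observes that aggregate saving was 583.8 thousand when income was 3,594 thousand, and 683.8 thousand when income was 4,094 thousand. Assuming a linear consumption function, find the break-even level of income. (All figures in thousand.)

Y = 675

MPS = ΔS/ΔY = (683.8 − 583.8)/(4094 − 3594) = 100/500 = 0.2
MPC = 1 − MPS = 0.8
From S(3594) = 583.8: −a + 0.2(3594) = 583.8, so a = 718.8 − 583.8 = 135
Break-even (S = 0): Y = a/MPS = 135/0.2 = 675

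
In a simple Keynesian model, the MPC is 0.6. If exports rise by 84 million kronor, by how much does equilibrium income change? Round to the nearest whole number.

The multiplier is 1/(1 − MPC) = 1/0.4.
ΔY = 84/0.4 = 210.00 ≈ 210

ΔY ≈ 210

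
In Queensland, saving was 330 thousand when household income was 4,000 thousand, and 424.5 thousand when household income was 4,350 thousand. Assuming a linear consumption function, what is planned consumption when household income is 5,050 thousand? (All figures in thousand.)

C = 4436.5

MPS = ΔS/ΔY = (424.5 − 330)/(4350 − 4000) = 94.5/350 = 0.27
MPC = 1 − MPS = 0.73
Autonomous saving = 330 − 0.27(4000) = -750, so a = 750
C = 750 + 0.73(5050) = 750 + 3686.5 = 4436.5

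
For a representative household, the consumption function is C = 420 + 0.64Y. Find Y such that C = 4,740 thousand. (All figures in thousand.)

420 + 0.64Y = 4740
0.64Y = 4320, so Y = 4320/0.64 = 6750

Y = 6750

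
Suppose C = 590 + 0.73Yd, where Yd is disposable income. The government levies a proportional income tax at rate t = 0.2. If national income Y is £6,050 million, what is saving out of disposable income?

S = 716.8

Yd = (1 − 0.2)(6050) = 0.8(6050) = 4840
C = 590 + 0.73(4840) = 590 + 3533.2 = 4123.2
S = Yd − C = 4840 − 4123.2 = 716.8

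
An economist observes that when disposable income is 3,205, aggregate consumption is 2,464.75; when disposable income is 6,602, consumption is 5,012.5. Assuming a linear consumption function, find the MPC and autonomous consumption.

MPC = 0.75; a = 61

MPC = ΔC/ΔY = (5012.5 − 2464.75)/(6602 − 3205) = 2547.75/3397 = 0.75
a = C − MPC·Y = 2464.75 − 0.75(3205) = 2464.75 − 2403.75 = 61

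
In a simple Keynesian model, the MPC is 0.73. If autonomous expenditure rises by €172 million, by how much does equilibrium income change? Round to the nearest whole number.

The multiplier is 1/(1 − MPC) = 1/0.27.
ΔY = 172/0.27 = 637.04 ≈ 637

ΔY ≈ 637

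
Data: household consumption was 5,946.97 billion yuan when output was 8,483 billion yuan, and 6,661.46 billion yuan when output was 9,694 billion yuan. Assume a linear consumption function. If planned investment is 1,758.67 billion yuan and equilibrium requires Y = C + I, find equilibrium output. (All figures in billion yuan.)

Y = 6587

MPC = (6661.46 − 5946.97)/(9694 − 8483) = 714.49/1211 = 0.59
a = 5946.97 − 0.59(8483) = 942
Equilibrium: Y = 942 + 0.59Y + 1758.67
0.41Y = 2700.67, so Y = 2700.67/0.41 = 6587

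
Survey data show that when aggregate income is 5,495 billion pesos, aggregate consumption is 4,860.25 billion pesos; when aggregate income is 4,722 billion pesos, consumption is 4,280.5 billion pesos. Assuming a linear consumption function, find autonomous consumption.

a = 739

MPC = ΔC/ΔY = (4860.25 − 4280.5)/(5495 − 4722) = 579.75/773 = 0.75
a = C − MPC·Y = 4280.5 − 0.75(4722) = 4280.5 − 3541.5 = 739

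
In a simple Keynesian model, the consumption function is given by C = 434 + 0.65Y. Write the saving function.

S = -434 + 0.35Y

S = Y − C = Y − (434 + 0.65Y) = -434 + (1 − 0.65)Y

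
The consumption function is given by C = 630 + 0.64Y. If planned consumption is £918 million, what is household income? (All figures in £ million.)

Y = 450

630 + 0.64Y = 918
0.64Y = 288, so Y = 288/0.64 = 450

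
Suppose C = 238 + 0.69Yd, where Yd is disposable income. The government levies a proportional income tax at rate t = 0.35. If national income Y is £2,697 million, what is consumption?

Yd = (1 − 0.35)(2697) = 0.65(2697) = 1753.05
C = 238 + 0.69(1753.05) = 238 + 1209.6045 = 1447.6045

C = 1447.6045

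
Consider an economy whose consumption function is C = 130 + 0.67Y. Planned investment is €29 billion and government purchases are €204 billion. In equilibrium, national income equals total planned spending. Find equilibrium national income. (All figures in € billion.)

Y = C + I + G = 130 + 0.67Y + 29 + 204
Y − 0.67Y = 363
0.33Y = 363, so Y = 363/0.33 = 1100

Y = 1100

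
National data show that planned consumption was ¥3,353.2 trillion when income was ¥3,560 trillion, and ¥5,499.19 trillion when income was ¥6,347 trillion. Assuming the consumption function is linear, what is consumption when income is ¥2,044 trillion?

MPC = (5499.19 − 3353.2)/(6347 − 3560) = 2145.99/2787 = 0.77
a = 3353.2 − 0.77(3560) = 3353.2 − 2741.2 = 612
C = 612 + 0.77(2044) = 612 + 1573.88 = 2185.88

C = 2185.88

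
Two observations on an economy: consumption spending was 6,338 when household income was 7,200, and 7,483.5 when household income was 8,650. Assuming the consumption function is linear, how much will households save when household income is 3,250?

MPC = (7483.5 − 6338)/(8650 − 7200) = 1145.5/1450 = 0.79
a = 6338 − 0.79(7200) = 6338 − 5688 = 650
C = 650 + 0.79(3250) = 3217.5
S = 3250 − 3217.5 = 32.5

S = 32.5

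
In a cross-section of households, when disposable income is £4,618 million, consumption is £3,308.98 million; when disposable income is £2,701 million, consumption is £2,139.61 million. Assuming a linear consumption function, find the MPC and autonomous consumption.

MPC = 0.61; a = 492

MPC = ΔC/ΔY = (3308.98 − 2139.61)/(4618 − 2701) = 1169.37/1917 = 0.61
a = C − MPC·Y = 2139.61 − 0.61(2701) = 2139.61 − 1647.61 = 492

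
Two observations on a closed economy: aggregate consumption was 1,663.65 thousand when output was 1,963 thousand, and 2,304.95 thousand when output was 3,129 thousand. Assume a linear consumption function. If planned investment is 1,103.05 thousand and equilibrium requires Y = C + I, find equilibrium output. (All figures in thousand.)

Y = 3749

MPC = (2304.95 − 1663.65)/(3129 − 1963) = 641.3/1166 = 0.55
a = 1663.65 − 0.55(1963) = 584
Equilibrium: Y = 584 + 0.55Y + 1103.05
0.45Y = 1687.05, so Y = 1687.05/0.45 = 3749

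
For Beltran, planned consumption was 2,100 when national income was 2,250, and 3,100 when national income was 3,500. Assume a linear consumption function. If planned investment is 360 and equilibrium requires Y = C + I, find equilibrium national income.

Y = 3300

MPC = (3100 − 2100)/(3500 − 2250) = 1000/1250 = 0.8
a = 2100 − 0.8(2250) = 300
Equilibrium: Y = 300 + 0.8Y + 360
0.2Y = 660, so Y = 660/0.2 = 3300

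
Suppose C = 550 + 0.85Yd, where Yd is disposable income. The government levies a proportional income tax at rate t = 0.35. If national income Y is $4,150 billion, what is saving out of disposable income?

S = -145.375

Yd = (1 − 0.35)(4150) = 0.65(4150) = 2697.5
C = 550 + 0.85(2697.5) = 550 + 2292.875 = 2842.875
S = Yd − C = 2697.5 − 2842.875 = -145.375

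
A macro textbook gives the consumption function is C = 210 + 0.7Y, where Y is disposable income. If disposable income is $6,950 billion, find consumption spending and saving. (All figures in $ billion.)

C = 210 + 0.7(6950) = 210 + 4865 = 5075
S = Y − C = 6950 − 5075 = 1875

C = 5075; S = 1875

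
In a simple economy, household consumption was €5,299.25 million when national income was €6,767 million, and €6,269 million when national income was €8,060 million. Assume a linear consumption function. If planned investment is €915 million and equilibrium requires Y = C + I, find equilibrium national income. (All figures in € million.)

Y = 4556

MPC = (6269 − 5299.25)/(8060 − 6767) = 969.75/1293 = 0.75
a = 5299.25 − 0.75(6767) = 224
Equilibrium: Y = 224 + 0.75Y + 915
0.25Y = 1139, so Y = 1139/0.25 = 4556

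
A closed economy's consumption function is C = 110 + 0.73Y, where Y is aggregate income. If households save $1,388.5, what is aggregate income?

Y = 5550

S = Y − C = -110 + 0.27Y
-110 + 0.27Y = 1388.5, so 0.27Y = 1498.5 and Y = 5550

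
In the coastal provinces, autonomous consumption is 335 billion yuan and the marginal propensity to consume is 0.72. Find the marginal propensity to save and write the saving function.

MPS = 0.28; S = -335 + 0.28Y

MPS = 1 − MPC = 1 − 0.72 = 0.28
S = Y − C = -335 + 0.28Y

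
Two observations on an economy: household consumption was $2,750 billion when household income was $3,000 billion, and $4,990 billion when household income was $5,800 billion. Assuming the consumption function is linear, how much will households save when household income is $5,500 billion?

S = 750

MPC = (4990 − 2750)/(5800 − 3000) = 2240/2800 = 0.8
a = 2750 − 0.8(3000) = 2750 − 2400 = 350
C = 350 + 0.8(5500) = 4750
S = 5500 − 4750 = 750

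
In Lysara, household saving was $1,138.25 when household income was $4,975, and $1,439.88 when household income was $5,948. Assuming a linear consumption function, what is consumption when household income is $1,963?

C = 1758.47

MPS = ΔS/ΔY = (1439.88 − 1138.25)/(5948 − 4975) = 301.63/973 = 0.31
MPC = 1 − MPS = 0.69
Autonomous saving = 1138.25 − 0.31(4975) = -404, so a = 404
C = 404 + 0.69(1963) = 404 + 1354.47 = 1758.47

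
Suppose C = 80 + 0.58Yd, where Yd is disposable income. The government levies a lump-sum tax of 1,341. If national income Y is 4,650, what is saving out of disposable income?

Yd = Y − T = 4650 − 1341 = 3309
C = 80 + 0.58(3309) = 80 + 1919.22 = 1999.22
S = Yd − C = 3309 − 1999.22 = 1309.78

S = 1309.78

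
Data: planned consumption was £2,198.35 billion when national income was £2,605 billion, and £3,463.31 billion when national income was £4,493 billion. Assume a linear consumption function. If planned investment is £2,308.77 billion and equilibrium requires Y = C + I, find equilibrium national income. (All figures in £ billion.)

MPC = (3463.31 − 2198.35)/(4493 − 2605) = 1264.96/1888 = 0.67
a = 2198.35 − 0.67(2605) = 453
Equilibrium: Y = 453 + 0.67Y + 2308.77
0.33Y = 2761.77, so Y = 2761.77/0.33 = 8369

Y = 8369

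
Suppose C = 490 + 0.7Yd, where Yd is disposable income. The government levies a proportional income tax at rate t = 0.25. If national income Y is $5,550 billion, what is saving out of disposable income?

S = 758.75

Yd = (1 − 0.25)(5550) = 0.75(5550) = 4162.5
C = 490 + 0.7(4162.5) = 490 + 2913.75 = 3403.75
S = Yd − C = 4162.5 − 3403.75 = 758.75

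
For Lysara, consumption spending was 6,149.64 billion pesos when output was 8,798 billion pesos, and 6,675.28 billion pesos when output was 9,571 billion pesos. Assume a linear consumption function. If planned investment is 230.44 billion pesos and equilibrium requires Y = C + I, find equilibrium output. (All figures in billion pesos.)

MPC = (6675.28 − 6149.64)/(9571 − 8798) = 525.64/773 = 0.68
a = 6149.64 − 0.68(8798) = 167
Equilibrium: Y = 167 + 0.68Y + 230.44
0.32Y = 397.44, so Y = 397.44/0.32 = 1242

Y = 1242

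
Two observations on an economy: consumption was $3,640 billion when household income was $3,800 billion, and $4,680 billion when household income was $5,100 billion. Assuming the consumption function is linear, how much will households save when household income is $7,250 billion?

S = 850

MPC = (4680 − 3640)/(5100 − 3800) = 1040/1300 = 0.8
a = 3640 − 0.8(3800) = 3640 − 3040 = 600
C = 600 + 0.8(7250) = 6400
S = 7250 − 6400 = 850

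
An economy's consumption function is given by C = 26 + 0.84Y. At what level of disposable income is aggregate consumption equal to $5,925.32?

26 + 0.84Y = 5925.32
0.84Y = 5899.32, so Y = 5899.32/0.84 = 7023

Y = 7023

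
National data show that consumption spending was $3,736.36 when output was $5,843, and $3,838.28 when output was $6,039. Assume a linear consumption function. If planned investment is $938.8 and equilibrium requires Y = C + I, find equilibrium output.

MPC = (3838.28 − 3736.36)/(6039 − 5843) = 101.92/196 = 0.52
a = 3736.36 − 0.52(5843) = 698
Equilibrium: Y = 698 + 0.52Y + 938.8
0.48Y = 1636.8, so Y = 1636.8/0.48 = 3410

Y = 3410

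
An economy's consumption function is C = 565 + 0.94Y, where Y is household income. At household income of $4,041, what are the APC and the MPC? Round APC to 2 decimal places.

APC = 1.08; MPC = 0.94

MPC = 0.94 (the slope of the consumption function)
C = 565 + 0.94(4041) = 4363.54, so APC = 4363.54/4041 = 1.08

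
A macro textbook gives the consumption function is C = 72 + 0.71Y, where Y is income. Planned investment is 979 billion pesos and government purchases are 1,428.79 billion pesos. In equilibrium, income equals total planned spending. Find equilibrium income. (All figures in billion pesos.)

Y = C + I + G = 72 + 0.71Y + 979 + 1428.79
Y − 0.71Y = 2479.79
0.29Y = 2479.79, so Y = 2479.79/0.29 = 8551

Y = 8551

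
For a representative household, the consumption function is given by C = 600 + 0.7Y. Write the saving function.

S = Y − C = Y − (600 + 0.7Y) = -600 + (1 − 0.7)Y

S = -600 + 0.3Y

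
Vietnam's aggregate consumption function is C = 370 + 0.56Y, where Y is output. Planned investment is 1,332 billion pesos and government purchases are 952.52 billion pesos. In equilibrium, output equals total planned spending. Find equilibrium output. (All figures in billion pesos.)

Y = C + I + G = 370 + 0.56Y + 1332 + 952.52
Y − 0.56Y = 2654.52
0.44Y = 2654.52, so Y = 2654.52/0.44 = 6033

Y = 6033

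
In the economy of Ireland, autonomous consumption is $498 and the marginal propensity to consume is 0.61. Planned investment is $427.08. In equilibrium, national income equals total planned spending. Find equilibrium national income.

Y = C + I = 498 + 0.61Y + 427.08
Y − 0.61Y = 925.08
0.39Y = 925.08, so Y = 925.08/0.39 = 2372

Y = 2372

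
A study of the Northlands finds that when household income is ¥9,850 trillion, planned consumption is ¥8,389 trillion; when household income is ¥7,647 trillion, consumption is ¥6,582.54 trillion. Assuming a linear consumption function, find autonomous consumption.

a = 312

MPC = ΔC/ΔY = (8389 − 6582.54)/(9850 − 7647) = 1806.46/2203 = 0.82
a = C − MPC·Y = 6582.54 − 0.82(7647) = 6582.54 − 6270.54 = 312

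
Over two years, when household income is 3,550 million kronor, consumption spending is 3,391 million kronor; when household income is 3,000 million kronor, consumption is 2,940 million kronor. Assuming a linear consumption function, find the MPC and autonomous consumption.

MPC = 0.82; a = 480

MPC = ΔC/ΔY = (3391 − 2940)/(3550 − 3000) = 451/550 = 0.82
a = C − MPC·Y = 2940 − 0.82(3000) = 2940 − 2460 = 480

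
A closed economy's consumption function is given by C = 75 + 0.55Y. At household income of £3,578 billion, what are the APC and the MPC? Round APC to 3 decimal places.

APC = 0.571; MPC = 0.55

MPC = 0.55 (the slope of the consumption function)
C = 75 + 0.55(3578) = 2042.9, so APC = 2042.9/3578 = 0.571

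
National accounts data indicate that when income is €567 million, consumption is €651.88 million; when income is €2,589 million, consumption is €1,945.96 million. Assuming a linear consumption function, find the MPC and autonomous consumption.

MPC = ΔC/ΔY = (1945.96 − 651.88)/(2589 − 567) = 1294.08/2022 = 0.64
a = C − MPC·Y = 651.88 − 0.64(567) = 651.88 − 362.88 = 289

MPC = 0.64; a = 289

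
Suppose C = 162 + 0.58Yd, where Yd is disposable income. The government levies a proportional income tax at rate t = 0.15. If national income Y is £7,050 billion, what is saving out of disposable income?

Yd = (1 − 0.15)(7050) = 0.85(7050) = 5992.5
C = 162 + 0.58(5992.5) = 162 + 3475.65 = 3637.65
S = Yd − C = 5992.5 − 3637.65 = 2354.85

S = 2354.85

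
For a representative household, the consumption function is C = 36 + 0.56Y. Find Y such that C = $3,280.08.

36 + 0.56Y = 3280.08
0.56Y = 3244.08, so Y = 3244.08/0.56 = 5793

Y = 5793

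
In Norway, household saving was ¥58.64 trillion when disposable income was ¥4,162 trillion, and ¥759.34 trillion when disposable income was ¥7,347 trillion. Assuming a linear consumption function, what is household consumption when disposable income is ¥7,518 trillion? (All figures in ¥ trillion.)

MPS = ΔS/ΔY = (759.34 − 58.64)/(7347 − 4162) = 700.7/3185 = 0.22
MPC = 1 − MPS = 0.78
Autonomous saving = 58.64 − 0.22(4162) = -857, so a = 857
C = 857 + 0.78(7518) = 857 + 5864.04 = 6721.04

C = 6721.04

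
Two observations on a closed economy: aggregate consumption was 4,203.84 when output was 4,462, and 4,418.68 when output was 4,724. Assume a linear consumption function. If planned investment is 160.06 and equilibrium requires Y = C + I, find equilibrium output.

MPC = (4418.68 − 4203.84)/(4724 − 4462) = 214.84/262 = 0.82
a = 4203.84 − 0.82(4462) = 545
Equilibrium: Y = 545 + 0.82Y + 160.06
0.18Y = 705.06, so Y = 705.06/0.18 = 3917

Y = 3917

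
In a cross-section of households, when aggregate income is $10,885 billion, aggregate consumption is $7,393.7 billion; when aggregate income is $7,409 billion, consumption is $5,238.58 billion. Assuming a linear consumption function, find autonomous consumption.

a = 645

MPC = ΔC/ΔY = (7393.7 − 5238.58)/(10885 − 7409) = 2155.12/3476 = 0.62
a = C − MPC·Y = 5238.58 − 0.62(7409) = 5238.58 − 4593.58 = 645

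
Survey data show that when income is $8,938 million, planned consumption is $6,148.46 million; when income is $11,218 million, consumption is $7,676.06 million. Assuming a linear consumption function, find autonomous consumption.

MPC = ΔC/ΔY = (7676.06 − 6148.46)/(11218 − 8938) = 1527.6/2280 = 0.67
a = C − MPC·Y = 6148.46 − 0.67(8938) = 6148.46 − 5988.46 = 160

a = 160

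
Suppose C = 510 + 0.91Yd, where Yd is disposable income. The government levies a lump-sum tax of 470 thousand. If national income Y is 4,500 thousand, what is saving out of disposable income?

S = -147.3

Yd = Y − T = 4500 − 470 = 4030
C = 510 + 0.91(4030) = 510 + 3667.3 = 4177.3
S = Yd − C = 4030 − 4177.3 = -147.3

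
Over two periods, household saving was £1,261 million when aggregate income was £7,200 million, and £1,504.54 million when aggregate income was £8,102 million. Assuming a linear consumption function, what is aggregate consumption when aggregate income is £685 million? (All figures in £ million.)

MPS = ΔS/ΔY = (1504.54 − 1261)/(8102 − 7200) = 243.54/902 = 0.27
MPC = 1 − MPS = 0.73
Autonomous saving = 1261 − 0.27(7200) = -683, so a = 683
C = 683 + 0.73(685) = 683 + 500.05 = 1183.05

C = 1183.05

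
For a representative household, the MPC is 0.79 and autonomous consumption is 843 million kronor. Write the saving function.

S = -843 + 0.21Y

S = Y − C = Y − (843 + 0.79Y) = -843 + (1 − 0.79)Y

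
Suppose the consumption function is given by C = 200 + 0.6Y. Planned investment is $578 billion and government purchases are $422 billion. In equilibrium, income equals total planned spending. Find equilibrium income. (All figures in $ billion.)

Y = 3000

Y = C + I + G = 200 + 0.6Y + 578 + 422
Y − 0.6Y = 1200
0.4Y = 1200, so Y = 1200/0.4 = 3000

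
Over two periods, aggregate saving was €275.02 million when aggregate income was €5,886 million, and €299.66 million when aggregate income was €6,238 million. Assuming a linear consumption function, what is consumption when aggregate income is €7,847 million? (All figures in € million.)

C = 7434.71

MPS = ΔS/ΔY = (299.66 − 275.02)/(6238 − 5886) = 24.64/352 = 0.07
MPC = 1 − MPS = 0.93
Autonomous saving = 275.02 − 0.07(5886) = -137, so a = 137
C = 137 + 0.93(7847) = 137 + 7297.71 = 7434.71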